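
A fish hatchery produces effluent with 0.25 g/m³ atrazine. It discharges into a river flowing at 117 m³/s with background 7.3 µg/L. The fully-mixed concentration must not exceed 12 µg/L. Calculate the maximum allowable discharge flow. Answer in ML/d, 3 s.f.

200 ML/d

7.3 µg/L = 0.0073 mg/L.
12 µg/L = 0.012 mg/L.
Mass balance at complete mixing: C_std·(Q_w + Q_r) = Q_w·C_e + Q_r·C_b.
Rearranging, Q_w = Q_r·(C_std − C_b)/(C_e − C_std) = 117·(0.012 − 0.0073) / (0.25 − 0.012) = 2.311 m³/s.
= 199.6 ML/d.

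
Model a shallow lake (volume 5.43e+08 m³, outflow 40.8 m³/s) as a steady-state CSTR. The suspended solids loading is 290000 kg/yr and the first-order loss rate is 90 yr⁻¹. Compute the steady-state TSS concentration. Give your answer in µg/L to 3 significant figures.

5.78 µg/L

Outflow Q = 40.8 m³/s × 3.156e+07 s/yr = 1.288e+09 m³/yr.
Steady-state CSTR mass balance: W = Q·C + k·V·C, so C = W/(Q + kV).
Q + kV = 1.288e+09 + 90·5.43e+08 = 5.016e+10 m³/yr.
C = 290000/5.016e+10 = 5.782e-06 kg/m³ = 0.005782 mg/L = 5.782 µg/L.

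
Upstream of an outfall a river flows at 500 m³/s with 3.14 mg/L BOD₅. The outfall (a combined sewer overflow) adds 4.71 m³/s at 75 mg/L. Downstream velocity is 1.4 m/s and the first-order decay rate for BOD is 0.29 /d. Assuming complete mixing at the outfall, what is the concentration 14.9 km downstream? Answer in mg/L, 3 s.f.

3.68 mg/L

After complete mixing, C₀ = (4.71·75 + 500·3.14) / 504.7 = 3.811 mg/L.
Travel time t = 1.49e+04 m / 1.4 m/s = 1.064e+04 s = 0.1232 d.
C = 3.811·exp(−0.29·0.1232) = 3.811·0.9649 = 3.677 mg/L.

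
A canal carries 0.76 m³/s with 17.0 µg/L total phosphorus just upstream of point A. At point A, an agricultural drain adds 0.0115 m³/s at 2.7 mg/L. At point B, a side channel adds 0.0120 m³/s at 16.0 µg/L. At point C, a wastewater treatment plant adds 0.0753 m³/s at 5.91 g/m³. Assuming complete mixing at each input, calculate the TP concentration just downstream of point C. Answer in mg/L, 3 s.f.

17.0 µg/L = 0.017 mg/L.
After input A: C = (0.76·0.017 + 0.0115·2.7) / 0.7715 = 0.05699 mg/L.
16.0 µg/L = 0.016 mg/L.
After input B: C = (0.7715·0.05699 + 0.012·0.016) / 0.7835 = 0.05637 mg/L.
After input C: C = (0.7835·0.05637 + 0.0753·5.91) / 0.8588 = 0.5696 mg/L.

0.570 mg/L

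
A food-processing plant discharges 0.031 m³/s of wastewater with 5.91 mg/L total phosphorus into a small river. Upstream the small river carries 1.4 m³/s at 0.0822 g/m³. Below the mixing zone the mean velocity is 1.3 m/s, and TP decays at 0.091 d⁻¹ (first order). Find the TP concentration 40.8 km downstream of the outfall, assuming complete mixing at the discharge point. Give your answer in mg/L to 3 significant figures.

After complete mixing, C₀ = (0.031·5.91 + 1.4·0.0822) / 1.431 = 0.2084 mg/L.
Travel time t = 4.08e+04 m / 1.3 m/s = 3.138e+04 s = 0.3632 d.
C = 0.2084·exp(−0.091·0.3632) = 0.2084·0.9675 = 0.2017 mg/L.

0.202 mg/L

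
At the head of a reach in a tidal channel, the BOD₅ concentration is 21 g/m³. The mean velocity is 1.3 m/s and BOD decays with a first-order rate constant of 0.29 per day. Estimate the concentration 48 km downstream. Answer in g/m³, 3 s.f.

18.6 g/m³

Travel time t = 48 km / 1.3 m/s = 4.8e+04/1.3 = 3.692e+04 s = 0.4274 d.
First-order decay: C = 21·exp(−0.29·0.4274) = 21·0.8834 = 18.55 g/m³.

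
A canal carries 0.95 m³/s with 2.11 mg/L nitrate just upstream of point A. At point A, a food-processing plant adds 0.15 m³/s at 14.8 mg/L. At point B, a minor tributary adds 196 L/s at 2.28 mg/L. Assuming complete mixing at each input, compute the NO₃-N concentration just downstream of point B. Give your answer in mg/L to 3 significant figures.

3.60 mg/L

After input A: C = (0.95·2.11 + 0.15·14.8) / 1.1 = 3.84 mg/L.
196 L/s = 0.196 m³/s.
After input B: C = (1.1·3.84 + 0.196·2.28) / 1.296 = 3.604 mg/L.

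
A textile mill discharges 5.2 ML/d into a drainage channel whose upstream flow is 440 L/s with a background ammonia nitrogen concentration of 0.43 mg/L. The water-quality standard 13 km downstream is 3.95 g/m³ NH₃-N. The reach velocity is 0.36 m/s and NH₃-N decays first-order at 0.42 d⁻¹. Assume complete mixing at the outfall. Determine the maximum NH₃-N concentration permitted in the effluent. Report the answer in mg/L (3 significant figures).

5.2 ML/d = 0.06019 m³/s.
440 L/s = 0.44 m³/s.
Travel time to the compliance point: t = 1.3e+04/0.36 = 3.611e+04 s = 0.418 d; decay factor exp(−0.42·0.418) = 0.839.
So the concentration just after mixing may be at most 3.95/0.839 = 4.708 mg/L.
Mass balance: 4.708·0.5002 = 0.06019·Cₑ + 0.44·0.43.
Cₑ = (2.355 − 0.1892) / 0.06019 = 35.98 mg/L.

36.0 mg/L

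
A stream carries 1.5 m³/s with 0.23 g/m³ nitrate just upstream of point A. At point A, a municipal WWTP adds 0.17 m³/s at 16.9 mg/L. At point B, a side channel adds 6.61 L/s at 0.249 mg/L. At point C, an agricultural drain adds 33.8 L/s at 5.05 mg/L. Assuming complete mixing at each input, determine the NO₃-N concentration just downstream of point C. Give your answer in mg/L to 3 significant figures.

1.98 mg/L

After input A: C = (1.5·0.23 + 0.17·16.9) / 1.67 = 1.927 mg/L.
6.61 L/s = 0.00661 m³/s.
After input B: C = (1.67·1.927 + 0.00661·0.249) / 1.677 = 1.92 mg/L.
33.8 L/s = 0.0338 m³/s.
After input C: C = (1.677·1.92 + 0.0338·5.05) / 1.71 = 1.982 mg/L.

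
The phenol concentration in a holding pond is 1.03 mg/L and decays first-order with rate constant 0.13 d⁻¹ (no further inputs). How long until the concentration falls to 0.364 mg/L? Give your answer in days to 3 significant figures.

t = ln(C₀/C)/k = ln(1.03/0.364)/0.13 = 1.04/0.13 = 8.001 d.

8.00 d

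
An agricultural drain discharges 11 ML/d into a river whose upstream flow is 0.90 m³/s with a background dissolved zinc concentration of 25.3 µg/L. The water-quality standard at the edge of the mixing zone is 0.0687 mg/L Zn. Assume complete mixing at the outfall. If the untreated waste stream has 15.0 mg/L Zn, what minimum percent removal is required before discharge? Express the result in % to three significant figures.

97.5 %

11 ML/d = 0.1273 m³/s.
25.3 µg/L = 0.0253 mg/L.
Mass balance: 0.0687·1.027 = 0.1273·Cₑ + 0.9·0.0253.
Cₑ = (0.07058 − 0.02277) / 0.1273 = 0.3755 mg/L.
Required removal = 1 − 0.3755/15.0 = 97.5 %.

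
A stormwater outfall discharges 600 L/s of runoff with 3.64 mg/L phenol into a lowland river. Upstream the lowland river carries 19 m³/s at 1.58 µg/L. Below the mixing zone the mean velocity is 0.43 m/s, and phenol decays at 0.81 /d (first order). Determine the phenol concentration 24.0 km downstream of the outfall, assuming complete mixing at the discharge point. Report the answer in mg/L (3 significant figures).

0.0669 mg/L

600 L/s = 0.6 m³/s.
1.58 µg/L = 0.00158 mg/L.
After complete mixing, C₀ = (0.6·3.64 + 19·0.00158) / 19.6 = 0.113 mg/L.
Travel time t = 2.4e+04 m / 0.43 m/s = 5.581e+04 s = 0.646 d.
C = 0.113·exp(−0.81·0.646) = 0.113·0.5926 = 0.06694 mg/L.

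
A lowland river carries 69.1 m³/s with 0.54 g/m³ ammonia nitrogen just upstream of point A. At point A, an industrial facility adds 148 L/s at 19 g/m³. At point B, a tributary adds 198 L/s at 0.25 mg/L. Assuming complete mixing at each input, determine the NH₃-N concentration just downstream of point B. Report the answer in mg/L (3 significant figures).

0.579 mg/L

148 L/s = 0.148 m³/s.
After input A: C = (69.1·0.54 + 0.148·19) / 69.25 = 0.5795 mg/L.
198 L/s = 0.198 m³/s.
After input B: C = (69.25·0.5795 + 0.198·0.25) / 69.45 = 0.5785 mg/L.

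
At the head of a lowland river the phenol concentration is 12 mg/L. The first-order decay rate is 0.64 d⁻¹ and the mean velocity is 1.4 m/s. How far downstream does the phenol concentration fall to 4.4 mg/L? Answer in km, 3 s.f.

190 km

From C = C₀·e^(−kt), t = ln(C₀/C)/k = ln(12/4.4)/0.64 = 1.003/0.64 = 1.568 d.
Distance = v·t = 1.4 m/s × 1.354e+05 s = 1.896e+05 m = 189.6 km.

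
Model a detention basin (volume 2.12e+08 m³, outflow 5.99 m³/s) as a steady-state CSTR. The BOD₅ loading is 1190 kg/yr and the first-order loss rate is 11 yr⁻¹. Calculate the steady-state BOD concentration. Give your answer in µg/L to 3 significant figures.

Outflow Q = 5.99 m³/s × 3.156e+07 s/yr = 1.89e+08 m³/yr.
Steady-state CSTR mass balance: W = Q·C + k·V·C, so C = W/(Q + kV).
Q + kV = 1.89e+08 + 11·2.12e+08 = 2.521e+09 m³/yr.
C = 1190/2.521e+09 = 4.72e-07 kg/m³ = 0.000472 mg/L = 0.472 µg/L.

0.472 µg/L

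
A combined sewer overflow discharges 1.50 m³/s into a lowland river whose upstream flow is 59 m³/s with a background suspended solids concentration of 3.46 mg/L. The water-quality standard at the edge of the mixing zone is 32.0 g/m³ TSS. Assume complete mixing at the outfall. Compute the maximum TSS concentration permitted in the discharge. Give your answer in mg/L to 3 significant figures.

1150 mg/L

Mass balance: 32·60.5 = 1.5·Cₑ + 59·3.46.
Cₑ = (1936 − 204.1) / 1.5 = 1155 mg/L.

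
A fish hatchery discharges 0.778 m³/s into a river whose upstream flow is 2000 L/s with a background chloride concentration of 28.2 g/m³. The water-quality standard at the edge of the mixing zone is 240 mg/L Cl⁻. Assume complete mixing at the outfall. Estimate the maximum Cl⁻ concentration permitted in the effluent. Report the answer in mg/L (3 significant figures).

2000 L/s = 2 m³/s.
Mass balance: 240·2.778 = 0.778·Cₑ + 2·28.2.
Cₑ = (666.7 − 56.4) / 0.778 = 784.5 mg/L.

784 mg/L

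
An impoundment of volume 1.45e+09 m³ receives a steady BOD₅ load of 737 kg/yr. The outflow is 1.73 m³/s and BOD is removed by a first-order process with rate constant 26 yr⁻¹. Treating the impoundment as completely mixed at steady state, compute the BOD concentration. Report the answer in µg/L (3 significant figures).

0.0195 µg/L

Outflow Q = 1.73 m³/s × 3.156e+07 s/yr = 5.459e+07 m³/yr.
Steady-state CSTR mass balance: W = Q·C + k·V·C, so C = W/(Q + kV).
Q + kV = 5.459e+07 + 26·1.45e+09 = 3.775e+10 m³/yr.
C = 737/3.775e+10 = 1.952e-08 kg/m³ = 1.952e-05 mg/L = 0.01952 µg/L.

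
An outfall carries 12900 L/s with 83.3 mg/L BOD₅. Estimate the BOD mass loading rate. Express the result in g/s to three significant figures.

1070 g/s

12900 L/s = 12.9 m³/s.
Mass flux = Q·C = 12.9 m³/s × 83.3 g/m³ = 1075 g/s.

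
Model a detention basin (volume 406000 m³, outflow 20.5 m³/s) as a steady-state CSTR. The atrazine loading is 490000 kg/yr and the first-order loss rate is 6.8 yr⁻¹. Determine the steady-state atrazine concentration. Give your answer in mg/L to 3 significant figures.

0.754 mg/L

Outflow Q = 20.5 m³/s × 3.156e+07 s/yr = 6.469e+08 m³/yr.
Steady-state CSTR mass balance: W = Q·C + k·V·C, so C = W/(Q + kV).
Q + kV = 6.469e+08 + 6.8·406000 = 6.497e+08 m³/yr.
C = 490000/6.497e+08 = 0.0007542 kg/m³ = 0.7542 mg/L.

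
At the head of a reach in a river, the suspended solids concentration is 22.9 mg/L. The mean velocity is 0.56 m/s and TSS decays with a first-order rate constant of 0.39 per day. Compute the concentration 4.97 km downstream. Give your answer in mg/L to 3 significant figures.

22.0 mg/L

Travel time t = 4.97 km / 0.56 m/s = 4970/0.56 = 8875 s = 0.1027 d.
First-order decay: C = 22.9·exp(−0.39·0.1027) = 22.9·0.9607 = 22 mg/L.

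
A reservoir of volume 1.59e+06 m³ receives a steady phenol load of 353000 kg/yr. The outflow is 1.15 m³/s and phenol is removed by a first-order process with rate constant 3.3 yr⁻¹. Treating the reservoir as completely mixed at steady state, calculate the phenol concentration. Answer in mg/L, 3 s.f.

Outflow Q = 1.15 m³/s × 3.156e+07 s/yr = 3.629e+07 m³/yr.
Steady-state CSTR mass balance: W = Q·C + k·V·C, so C = W/(Q + kV).
Q + kV = 3.629e+07 + 3.3·1.59e+06 = 4.154e+07 m³/yr.
C = 353000/4.154e+07 = 0.008498 kg/m³ = 8.498 mg/L.

8.50 mg/L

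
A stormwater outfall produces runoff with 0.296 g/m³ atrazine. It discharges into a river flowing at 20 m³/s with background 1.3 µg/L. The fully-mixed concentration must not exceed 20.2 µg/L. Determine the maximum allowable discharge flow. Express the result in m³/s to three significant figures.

1.37 m³/s

1.3 µg/L = 0.0013 mg/L.
20.2 µg/L = 0.0202 mg/L.
Mass balance at complete mixing: C_std·(Q_w + Q_r) = Q_w·C_e + Q_r·C_b.
Rearranging, Q_w = Q_r·(C_std − C_b)/(C_e − C_std) = 20·(0.0202 − 0.0013) / (0.296 − 0.0202) = 1.371 m³/s.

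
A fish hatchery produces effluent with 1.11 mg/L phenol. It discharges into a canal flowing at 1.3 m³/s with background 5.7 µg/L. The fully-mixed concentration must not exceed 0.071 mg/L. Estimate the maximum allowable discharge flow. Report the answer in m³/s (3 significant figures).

0.0817 m³/s

5.7 µg/L = 0.0057 mg/L.
Mass balance at complete mixing: C_std·(Q_w + Q_r) = Q_w·C_e + Q_r·C_b.
Rearranging, Q_w = Q_r·(C_std − C_b)/(C_e − C_std) = 1.3·(0.071 − 0.0057) / (1.11 − 0.071) = 0.0817 m³/s.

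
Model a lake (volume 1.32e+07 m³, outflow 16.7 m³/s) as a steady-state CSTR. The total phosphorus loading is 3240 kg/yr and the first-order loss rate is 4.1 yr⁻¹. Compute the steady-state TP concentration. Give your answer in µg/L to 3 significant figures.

Outflow Q = 16.7 m³/s × 3.156e+07 s/yr = 5.27e+08 m³/yr.
Steady-state CSTR mass balance: W = Q·C + k·V·C, so C = W/(Q + kV).
Q + kV = 5.27e+08 + 4.1·1.32e+07 = 5.811e+08 m³/yr.
C = 3240/5.811e+08 = 5.575e-06 kg/m³ = 0.005575 mg/L = 5.575 µg/L.

5.58 µg/L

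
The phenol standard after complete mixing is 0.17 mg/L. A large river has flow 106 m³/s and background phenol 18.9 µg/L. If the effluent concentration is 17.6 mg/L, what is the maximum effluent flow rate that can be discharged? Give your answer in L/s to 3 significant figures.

18.9 µg/L = 0.0189 mg/L.
Mass balance at complete mixing: C_std·(Q_w + Q_r) = Q_w·C_e + Q_r·C_b.
Rearranging, Q_w = Q_r·(C_std − C_b)/(C_e − C_std) = 106·(0.17 − 0.0189) / (17.6 − 0.17) = 0.9189 m³/s.
= 918.9 L/s.

919 L/s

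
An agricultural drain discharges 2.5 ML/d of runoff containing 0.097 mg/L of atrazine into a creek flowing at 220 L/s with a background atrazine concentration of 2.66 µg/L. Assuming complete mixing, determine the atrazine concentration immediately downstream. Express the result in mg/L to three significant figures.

2.5 ML/d = 0.02894 m³/s.
220 L/s = 0.22 m³/s.
2.66 µg/L = 0.00266 mg/L.
Conservation of mass across the mixing zone: C = (0.02894·0.097 + 0.22·0.00266) / (0.02894 + 0.22) = 0.003392/0.2489 = 0.01363 mg/L.

0.0136 mg/L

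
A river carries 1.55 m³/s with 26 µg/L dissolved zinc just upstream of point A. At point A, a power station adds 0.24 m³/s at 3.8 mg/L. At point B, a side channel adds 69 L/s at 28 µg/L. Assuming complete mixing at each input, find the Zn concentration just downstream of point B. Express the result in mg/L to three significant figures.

26 µg/L = 0.026 mg/L.
After input A: C = (1.55·0.026 + 0.24·3.8) / 1.79 = 0.532 mg/L.
69 L/s = 0.069 m³/s.
28 µg/L = 0.028 mg/L.
After input B: C = (1.79·0.532 + 0.069·0.028) / 1.859 = 0.5133 mg/L.

0.513 mg/L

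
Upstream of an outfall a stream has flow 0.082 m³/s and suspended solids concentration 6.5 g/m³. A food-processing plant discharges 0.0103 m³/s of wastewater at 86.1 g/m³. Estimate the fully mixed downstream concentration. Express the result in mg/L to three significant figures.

15.4 mg/L

Flow-weighted mixing gives C = (0.0103·86.1 + 0.082·6.5) / (0.0103 + 0.082) = 1.42/0.0923 = 15.38 mg/L.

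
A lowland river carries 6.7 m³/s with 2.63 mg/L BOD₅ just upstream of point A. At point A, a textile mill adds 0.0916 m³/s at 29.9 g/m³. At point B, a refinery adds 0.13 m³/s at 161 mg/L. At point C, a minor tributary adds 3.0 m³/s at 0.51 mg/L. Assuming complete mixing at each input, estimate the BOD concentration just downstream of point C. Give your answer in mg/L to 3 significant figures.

After input A: C = (6.7·2.63 + 0.0916·29.9) / 6.792 = 2.998 mg/L.
After input B: C = (6.792·2.998 + 0.13·161) / 6.922 = 5.965 mg/L.
After input C: C = (6.922·5.965 + 3·0.51) / 9.922 = 4.316 mg/L.

4.32 mg/L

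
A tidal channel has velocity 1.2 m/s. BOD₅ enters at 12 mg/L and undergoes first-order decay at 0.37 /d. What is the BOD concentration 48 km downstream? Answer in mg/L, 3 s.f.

10.1 mg/L

Travel time t = 48 km / 1.2 m/s = 4.8e+04/1.2 = 4e+04 s = 0.463 d.
First-order decay: C = 12·exp(−0.37·0.463) = 12·0.8426 = 10.11 mg/L.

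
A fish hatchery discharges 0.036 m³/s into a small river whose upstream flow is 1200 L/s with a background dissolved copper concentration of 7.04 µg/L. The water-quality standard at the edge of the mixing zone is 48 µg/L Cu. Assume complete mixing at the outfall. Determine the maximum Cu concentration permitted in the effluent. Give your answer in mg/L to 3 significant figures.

1.41 mg/L

1200 L/s = 1.2 m³/s.
7.04 µg/L = 0.00704 mg/L.
48 µg/L = 0.048 mg/L.
Mass balance: 0.048·1.236 = 0.036·Cₑ + 1.2·0.00704.
Cₑ = (0.05933 − 0.008448) / 0.036 = 1.413 mg/L.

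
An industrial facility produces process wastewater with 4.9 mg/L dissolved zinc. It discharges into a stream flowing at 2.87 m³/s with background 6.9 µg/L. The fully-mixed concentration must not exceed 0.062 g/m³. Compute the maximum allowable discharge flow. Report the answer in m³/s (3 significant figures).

6.9 µg/L = 0.0069 mg/L.
Mass balance at complete mixing: C_std·(Q_w + Q_r) = Q_w·C_e + Q_r·C_b.
Rearranging, Q_w = Q_r·(C_std − C_b)/(C_e − C_std) = 2.87·(0.062 − 0.0069) / (4.9 − 0.062) = 0.03269 m³/s.

0.0327 m³/s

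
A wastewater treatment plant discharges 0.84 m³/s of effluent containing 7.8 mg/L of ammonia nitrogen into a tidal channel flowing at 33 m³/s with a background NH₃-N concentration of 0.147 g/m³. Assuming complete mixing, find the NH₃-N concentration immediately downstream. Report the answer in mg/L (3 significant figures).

0.337 mg/L

By mass balance at complete mixing, C = (0.84·7.8 + 33·0.147) / (0.84 + 33) = 11.4/33.84 = 0.337 mg/L.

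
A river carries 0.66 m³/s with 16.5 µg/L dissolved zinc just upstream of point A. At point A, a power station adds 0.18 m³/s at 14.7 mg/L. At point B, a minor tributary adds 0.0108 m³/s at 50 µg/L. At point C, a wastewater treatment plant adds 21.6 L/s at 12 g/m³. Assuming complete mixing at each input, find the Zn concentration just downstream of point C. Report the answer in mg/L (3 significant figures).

16.5 µg/L = 0.0165 mg/L.
After input A: C = (0.66·0.0165 + 0.18·14.7) / 0.84 = 3.163 mg/L.
50 µg/L = 0.05 mg/L.
After input B: C = (0.84·3.163 + 0.0108·0.05) / 0.8508 = 3.123 mg/L.
21.6 L/s = 0.0216 m³/s.
After input C: C = (0.8508·3.123 + 0.0216·12) / 0.8724 = 3.343 mg/L.

3.34 mg/L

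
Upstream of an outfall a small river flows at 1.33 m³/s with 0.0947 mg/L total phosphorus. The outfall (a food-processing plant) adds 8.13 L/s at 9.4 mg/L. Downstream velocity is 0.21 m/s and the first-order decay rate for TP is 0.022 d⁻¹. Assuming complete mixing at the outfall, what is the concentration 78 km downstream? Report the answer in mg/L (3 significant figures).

0.138 mg/L

8.13 L/s = 0.00813 m³/s.
After complete mixing, C₀ = (0.00813·9.4 + 1.33·0.0947) / 1.338 = 0.1512 mg/L.
Travel time t = 7.8e+04 m / 0.21 m/s = 3.714e+05 s = 4.299 d.
C = 0.1512·exp(−0.022·4.299) = 0.1512·0.9098 = 0.1376 mg/L.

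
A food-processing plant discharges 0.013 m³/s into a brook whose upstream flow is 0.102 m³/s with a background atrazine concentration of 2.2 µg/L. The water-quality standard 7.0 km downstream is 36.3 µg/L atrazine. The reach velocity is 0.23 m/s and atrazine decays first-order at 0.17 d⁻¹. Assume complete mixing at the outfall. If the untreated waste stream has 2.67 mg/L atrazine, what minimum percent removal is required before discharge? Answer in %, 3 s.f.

2.2 µg/L = 0.0022 mg/L.
36.3 µg/L = 0.0363 mg/L.
Travel time to the compliance point: t = 7000/0.23 = 3.043e+04 s = 0.3523 d; decay factor exp(−0.17·0.3523) = 0.9419.
So the concentration just after mixing may be at most 0.0363/0.9419 = 0.03854 mg/L.
Mass balance: 0.03854·0.115 = 0.013·Cₑ + 0.102·0.0022.
Cₑ = (0.004432 − 0.0002244) / 0.013 = 0.3237 mg/L.
Required removal = 1 − 0.3237/2.67 = 87.88 %.

87.9 %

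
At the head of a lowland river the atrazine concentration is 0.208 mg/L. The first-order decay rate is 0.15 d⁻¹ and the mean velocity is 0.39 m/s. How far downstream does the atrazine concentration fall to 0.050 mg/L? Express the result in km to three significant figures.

320 km

From C = C₀·e^(−kt), t = ln(C₀/C)/k = ln(0.208/0.050)/0.15 = 1.426/0.15 = 9.503 d.
Distance = v·t = 0.39 m/s × 8.211e+05 s = 3.202e+05 m = 320.2 km.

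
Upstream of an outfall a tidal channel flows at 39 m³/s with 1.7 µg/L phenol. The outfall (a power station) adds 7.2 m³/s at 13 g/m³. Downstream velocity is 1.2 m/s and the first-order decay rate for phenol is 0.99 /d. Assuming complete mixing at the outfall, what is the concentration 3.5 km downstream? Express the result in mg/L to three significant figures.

1.7 µg/L = 0.0017 mg/L.
After complete mixing, C₀ = (7.2·13 + 39·0.0017) / 46.2 = 2.027 mg/L.
Travel time t = 3500 m / 1.2 m/s = 2917 s = 0.03376 d.
C = 2.027·exp(−0.99·0.03376) = 2.027·0.9671 = 1.961 mg/L.

1.96 mg/L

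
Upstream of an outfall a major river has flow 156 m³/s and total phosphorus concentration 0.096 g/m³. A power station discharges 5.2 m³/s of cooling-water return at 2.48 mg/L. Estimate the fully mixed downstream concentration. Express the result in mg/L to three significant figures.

Flow-weighted mixing gives C = (5.2·2.48 + 156·0.096) / (5.2 + 156) = 27.87/161.2 = 0.1729 mg/L.

0.173 mg/L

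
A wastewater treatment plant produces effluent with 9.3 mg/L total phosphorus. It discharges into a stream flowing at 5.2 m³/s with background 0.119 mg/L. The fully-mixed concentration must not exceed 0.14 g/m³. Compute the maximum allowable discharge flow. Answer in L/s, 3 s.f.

11.9 L/s

Mass balance at complete mixing: C_std·(Q_w + Q_r) = Q_w·C_e + Q_r·C_b.
Rearranging, Q_w = Q_r·(C_std − C_b)/(C_e − C_std) = 5.2·(0.14 − 0.119) / (9.3 − 0.14) = 0.01192 m³/s.
= 11.92 L/s.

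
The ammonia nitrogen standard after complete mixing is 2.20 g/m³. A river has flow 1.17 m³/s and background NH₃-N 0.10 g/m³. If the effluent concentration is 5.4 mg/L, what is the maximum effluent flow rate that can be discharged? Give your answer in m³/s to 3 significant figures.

0.768 m³/s

Mass balance at complete mixing: C_std·(Q_w + Q_r) = Q_w·C_e + Q_r·C_b.
Rearranging, Q_w = Q_r·(C_std − C_b)/(C_e − C_std) = 1.17·(2.2 − 0.1) / (5.4 − 2.2) = 0.7678 m³/s.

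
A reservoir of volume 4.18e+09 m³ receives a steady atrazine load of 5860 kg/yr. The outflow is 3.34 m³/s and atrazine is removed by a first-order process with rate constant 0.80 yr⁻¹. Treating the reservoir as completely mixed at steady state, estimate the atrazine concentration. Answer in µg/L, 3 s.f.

1.70 µg/L

Outflow Q = 3.34 m³/s × 3.156e+07 s/yr = 1.054e+08 m³/yr.
Steady-state CSTR mass balance: W = Q·C + k·V·C, so C = W/(Q + kV).
Q + kV = 1.054e+08 + 0.80·4.18e+09 = 3.449e+09 m³/yr.
C = 5860/3.449e+09 = 1.699e-06 kg/m³ = 0.001699 mg/L = 1.699 µg/L.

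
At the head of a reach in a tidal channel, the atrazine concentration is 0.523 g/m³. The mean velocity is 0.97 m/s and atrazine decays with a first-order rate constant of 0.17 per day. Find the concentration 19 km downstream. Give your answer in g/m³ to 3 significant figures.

0.503 g/m³

Travel time t = 19 km / 0.97 m/s = 1.9e+04/0.97 = 1.959e+04 s = 0.2267 d.
First-order decay: C = 0.523·exp(−0.17·0.2267) = 0.523·0.9622 = 0.5032 g/m³.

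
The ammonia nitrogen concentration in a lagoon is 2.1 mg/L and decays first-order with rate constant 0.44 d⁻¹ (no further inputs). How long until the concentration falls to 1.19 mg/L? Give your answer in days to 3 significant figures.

t = ln(C₀/C)/k = ln(2.1/1.19)/0.44 = 0.568/0.44 = 1.291 d.

1.29 d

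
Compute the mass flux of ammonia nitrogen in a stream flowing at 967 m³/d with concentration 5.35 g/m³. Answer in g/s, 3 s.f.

967 m³/d = 0.01119 m³/s.
Mass flux = Q·C = 0.01119 m³/s × 5.35 g/m³ = 0.05988 g/s.

0.0599 g/s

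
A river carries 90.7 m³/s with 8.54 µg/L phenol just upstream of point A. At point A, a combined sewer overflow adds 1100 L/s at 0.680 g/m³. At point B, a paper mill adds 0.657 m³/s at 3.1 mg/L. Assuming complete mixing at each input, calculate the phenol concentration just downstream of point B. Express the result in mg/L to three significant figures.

0.0385 mg/L

8.54 µg/L = 0.00854 mg/L.
1100 L/s = 1.1 m³/s.
After input A: C = (90.7·0.00854 + 1.1·0.68) / 91.8 = 0.01659 mg/L.
After input B: C = (91.8·0.01659 + 0.657·3.1) / 92.46 = 0.0385 mg/L.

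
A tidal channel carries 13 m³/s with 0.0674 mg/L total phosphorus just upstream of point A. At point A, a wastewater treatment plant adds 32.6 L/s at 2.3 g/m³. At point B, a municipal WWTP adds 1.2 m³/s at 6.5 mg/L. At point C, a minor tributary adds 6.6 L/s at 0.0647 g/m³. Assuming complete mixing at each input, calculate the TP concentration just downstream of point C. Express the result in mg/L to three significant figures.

32.6 L/s = 0.0326 m³/s.
After input A: C = (13·0.0674 + 0.0326·2.3) / 13.03 = 0.07298 mg/L.
After input B: C = (13.03·0.07298 + 1.2·6.5) / 14.23 = 0.6149 mg/L.
6.6 L/s = 0.0066 m³/s.
After input C: C = (14.23·0.6149 + 0.0066·0.0647) / 14.24 = 0.6146 mg/L.

0.615 mg/L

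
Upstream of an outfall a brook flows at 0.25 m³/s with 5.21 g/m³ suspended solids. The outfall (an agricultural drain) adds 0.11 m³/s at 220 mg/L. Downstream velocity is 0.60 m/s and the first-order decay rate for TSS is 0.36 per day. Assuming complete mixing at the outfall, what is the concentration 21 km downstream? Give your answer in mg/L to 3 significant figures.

After complete mixing, C₀ = (0.11·220 + 0.25·5.21) / 0.36 = 70.84 mg/L.
Travel time t = 2.1e+04 m / 0.60 m/s = 3.5e+04 s = 0.4051 d.
C = 70.84·exp(−0.36·0.4051) = 70.84·0.8643 = 61.23 mg/L.

61.2 mg/L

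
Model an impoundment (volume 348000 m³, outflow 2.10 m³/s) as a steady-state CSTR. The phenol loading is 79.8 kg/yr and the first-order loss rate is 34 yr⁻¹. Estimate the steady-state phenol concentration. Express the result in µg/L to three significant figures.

Outflow Q = 2.10 m³/s × 3.156e+07 s/yr = 6.627e+07 m³/yr.
Steady-state CSTR mass balance: W = Q·C + k·V·C, so C = W/(Q + kV).
Q + kV = 6.627e+07 + 34·348000 = 7.81e+07 m³/yr.
C = 79.8/7.81e+07 = 1.022e-06 kg/m³ = 0.001022 mg/L = 1.022 µg/L.

1.02 µg/L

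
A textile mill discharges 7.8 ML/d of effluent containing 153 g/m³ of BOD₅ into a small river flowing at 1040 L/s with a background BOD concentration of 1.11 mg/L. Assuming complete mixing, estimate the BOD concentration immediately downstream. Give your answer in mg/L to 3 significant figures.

7.8 ML/d = 0.09028 m³/s.
1040 L/s = 1.04 m³/s.
Flow-weighted mixing gives C = (0.09028·153 + 1.04·1.11) / (0.09028 + 1.04) = 14.97/1.13 = 13.24 mg/L.

13.2 mg/L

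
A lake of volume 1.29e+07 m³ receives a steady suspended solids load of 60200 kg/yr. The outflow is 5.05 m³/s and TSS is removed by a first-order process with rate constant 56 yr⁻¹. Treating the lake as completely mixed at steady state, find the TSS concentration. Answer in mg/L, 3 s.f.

0.0683 mg/L

Outflow Q = 5.05 m³/s × 3.156e+07 s/yr = 1.594e+08 m³/yr.
Steady-state CSTR mass balance: W = Q·C + k·V·C, so C = W/(Q + kV).
Q + kV = 1.594e+08 + 56·1.29e+07 = 8.818e+08 m³/yr.
C = 60200/8.818e+08 = 6.827e-05 kg/m³ = 0.06827 mg/L.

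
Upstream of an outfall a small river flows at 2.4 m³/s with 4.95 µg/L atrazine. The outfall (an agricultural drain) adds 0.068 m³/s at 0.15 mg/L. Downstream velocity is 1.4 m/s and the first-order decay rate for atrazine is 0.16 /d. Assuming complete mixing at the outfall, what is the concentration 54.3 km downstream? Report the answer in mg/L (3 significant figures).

0.00833 mg/L

4.95 µg/L = 0.00495 mg/L.
After complete mixing, C₀ = (0.068·0.15 + 2.4·0.00495) / 2.468 = 0.008947 mg/L.
Travel time t = 5.43e+04 m / 1.4 m/s = 3.879e+04 s = 0.4489 d.
C = 0.008947·exp(−0.16·0.4489) = 0.008947·0.9307 = 0.008326 mg/L.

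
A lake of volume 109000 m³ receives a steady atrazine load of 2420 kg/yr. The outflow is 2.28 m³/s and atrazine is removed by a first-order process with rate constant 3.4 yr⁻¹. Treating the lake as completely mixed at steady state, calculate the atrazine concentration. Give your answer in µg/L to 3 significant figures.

Outflow Q = 2.28 m³/s × 3.156e+07 s/yr = 7.195e+07 m³/yr.
Steady-state CSTR mass balance: W = Q·C + k·V·C, so C = W/(Q + kV).
Q + kV = 7.195e+07 + 3.4·109000 = 7.232e+07 m³/yr.
C = 2420/7.232e+07 = 3.346e-05 kg/m³ = 0.03346 mg/L = 33.46 µg/L.

33.5 µg/L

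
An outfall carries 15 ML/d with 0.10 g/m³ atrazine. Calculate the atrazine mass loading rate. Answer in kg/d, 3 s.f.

15 ML/d = 0.1736 m³/s.
Mass flux = Q·C = 0.1736 m³/s × 0.1 g/m³ = 0.01736 g/s.
= 0.01736 g/s × 86.4 = 1.5 kg/d.

1.50 kg/d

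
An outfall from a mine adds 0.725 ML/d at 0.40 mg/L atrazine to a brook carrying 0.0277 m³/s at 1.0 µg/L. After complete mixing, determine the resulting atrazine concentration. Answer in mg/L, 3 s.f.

0.725 ML/d = 0.008391 m³/s.
1.0 µg/L = 0.001 mg/L.
Conservation of mass across the mixing zone: C = (0.008391·0.4 + 0.0277·0.001) / (0.008391 + 0.0277) = 0.003384/0.03609 = 0.09377 mg/L.

0.0938 mg/L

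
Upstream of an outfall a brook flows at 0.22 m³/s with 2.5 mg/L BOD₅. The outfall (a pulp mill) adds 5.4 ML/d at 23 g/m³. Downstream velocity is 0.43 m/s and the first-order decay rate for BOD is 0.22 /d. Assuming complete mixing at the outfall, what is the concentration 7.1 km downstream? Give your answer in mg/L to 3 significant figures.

5.4 ML/d = 0.0625 m³/s.
After complete mixing, C₀ = (0.0625·23 + 0.22·2.5) / 0.2825 = 7.035 mg/L.
Travel time t = 7100 m / 0.43 m/s = 1.651e+04 s = 0.1911 d.
C = 7.035·exp(−0.22·0.1911) = 7.035·0.9588 = 6.746 mg/L.

6.75 mg/L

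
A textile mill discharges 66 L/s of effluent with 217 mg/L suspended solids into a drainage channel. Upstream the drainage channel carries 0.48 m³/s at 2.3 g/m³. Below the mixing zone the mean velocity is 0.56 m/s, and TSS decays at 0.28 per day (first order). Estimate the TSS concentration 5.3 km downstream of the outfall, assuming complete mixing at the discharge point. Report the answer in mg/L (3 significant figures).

66 L/s = 0.066 m³/s.
After complete mixing, C₀ = (0.066·217 + 0.48·2.3) / 0.546 = 28.25 mg/L.
Travel time t = 5300 m / 0.56 m/s = 9464 s = 0.1095 d.
C = 28.25·exp(−0.28·0.1095) = 28.25·0.9698 = 27.4 mg/L.

27.4 mg/L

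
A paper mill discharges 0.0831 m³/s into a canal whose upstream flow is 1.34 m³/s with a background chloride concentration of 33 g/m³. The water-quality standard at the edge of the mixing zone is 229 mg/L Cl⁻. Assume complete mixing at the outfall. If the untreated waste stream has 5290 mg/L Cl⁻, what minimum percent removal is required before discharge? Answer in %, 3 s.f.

35.9 %

Mass balance: 229·1.423 = 0.0831·Cₑ + 1.34·33.
Cₑ = (325.9 − 44.22) / 0.0831 = 3390 mg/L.
Required removal = 1 − 3390/5290 = 35.93 %.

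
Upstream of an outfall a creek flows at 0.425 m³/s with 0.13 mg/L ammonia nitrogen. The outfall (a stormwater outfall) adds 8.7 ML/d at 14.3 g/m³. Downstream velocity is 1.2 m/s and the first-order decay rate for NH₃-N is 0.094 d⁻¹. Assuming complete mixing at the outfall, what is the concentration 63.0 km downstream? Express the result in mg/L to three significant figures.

2.69 mg/L

8.7 ML/d = 0.1007 m³/s.
After complete mixing, C₀ = (0.1007·14.3 + 0.425·0.13) / 0.5257 = 2.844 mg/L.
Travel time t = 6.3e+04 m / 1.2 m/s = 5.25e+04 s = 0.6076 d.
C = 2.844·exp(−0.094·0.6076) = 2.844·0.9445 = 2.686 mg/L.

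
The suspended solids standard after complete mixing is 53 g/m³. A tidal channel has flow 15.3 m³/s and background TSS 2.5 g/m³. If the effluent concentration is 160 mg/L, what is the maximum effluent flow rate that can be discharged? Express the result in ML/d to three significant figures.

Mass balance at complete mixing: C_std·(Q_w + Q_r) = Q_w·C_e + Q_r·C_b.
Rearranging, Q_w = Q_r·(C_std − C_b)/(C_e − C_std) = 15.3·(53 − 2.5) / (160 − 53) = 7.221 m³/s.
= 623.9 ML/d.

624 ML/d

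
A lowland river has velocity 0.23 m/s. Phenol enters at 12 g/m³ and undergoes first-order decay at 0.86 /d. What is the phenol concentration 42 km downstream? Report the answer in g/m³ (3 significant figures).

1.95 g/m³

Travel time t = 42 km / 0.23 m/s = 4.2e+04/0.23 = 1.826e+05 s = 2.114 d.
First-order decay: C = 12·exp(−0.86·2.114) = 12·0.1624 = 1.949 g/m³.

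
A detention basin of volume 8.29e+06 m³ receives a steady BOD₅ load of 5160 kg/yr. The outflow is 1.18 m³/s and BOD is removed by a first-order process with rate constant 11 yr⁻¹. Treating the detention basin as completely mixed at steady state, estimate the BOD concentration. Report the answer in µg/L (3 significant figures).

Outflow Q = 1.18 m³/s × 3.156e+07 s/yr = 3.724e+07 m³/yr.
Steady-state CSTR mass balance: W = Q·C + k·V·C, so C = W/(Q + kV).
Q + kV = 3.724e+07 + 11·8.29e+06 = 1.284e+08 m³/yr.
C = 5160/1.284e+08 = 4.018e-05 kg/m³ = 0.04018 mg/L = 40.18 µg/L.

40.2 µg/L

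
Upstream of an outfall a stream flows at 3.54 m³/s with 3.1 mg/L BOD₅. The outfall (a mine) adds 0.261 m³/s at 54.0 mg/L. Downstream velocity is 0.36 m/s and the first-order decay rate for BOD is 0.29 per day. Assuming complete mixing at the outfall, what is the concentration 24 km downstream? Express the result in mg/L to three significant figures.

After complete mixing, C₀ = (0.261·54 + 3.54·3.1) / 3.801 = 6.595 mg/L.
Travel time t = 2.4e+04 m / 0.36 m/s = 6.667e+04 s = 0.7716 d.
C = 6.595·exp(−0.29·0.7716) = 6.595·0.7995 = 5.273 mg/L.

5.27 mg/L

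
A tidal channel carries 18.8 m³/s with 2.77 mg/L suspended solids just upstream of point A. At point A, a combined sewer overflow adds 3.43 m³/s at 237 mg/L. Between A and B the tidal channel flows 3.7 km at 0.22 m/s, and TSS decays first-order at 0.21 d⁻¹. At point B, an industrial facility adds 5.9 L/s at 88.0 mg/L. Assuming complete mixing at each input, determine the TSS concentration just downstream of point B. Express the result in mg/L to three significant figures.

After input A: C = (18.8·2.77 + 3.43·237) / 22.23 = 38.91 mg/L.
Over the 3.7 km reach to input B (t = 1.682e+04 s = 0.1947 d), decay gives C = 38.91·exp(−0.21·0.1947) = 37.35 mg/L.
5.9 L/s = 0.0059 m³/s.
After input B: C = (22.23·37.35 + 0.0059·88) / 22.24 = 37.37 mg/L.

37.4 mg/L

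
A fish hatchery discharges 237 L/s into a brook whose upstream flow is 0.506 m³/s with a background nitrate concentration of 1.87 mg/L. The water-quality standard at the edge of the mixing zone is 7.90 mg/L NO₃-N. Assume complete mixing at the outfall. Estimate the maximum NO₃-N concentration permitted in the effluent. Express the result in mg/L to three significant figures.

20.8 mg/L

237 L/s = 0.237 m³/s.
Mass balance: 7.9·0.743 = 0.237·Cₑ + 0.506·1.87.
Cₑ = (5.87 − 0.9462) / 0.237 = 20.77 mg/L.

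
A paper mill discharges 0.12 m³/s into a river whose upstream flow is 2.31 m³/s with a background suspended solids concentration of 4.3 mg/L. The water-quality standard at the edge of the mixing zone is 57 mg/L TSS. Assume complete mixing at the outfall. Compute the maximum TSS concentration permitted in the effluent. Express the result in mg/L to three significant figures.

Mass balance: 57·2.43 = 0.12·Cₑ + 2.31·4.3.
Cₑ = (138.5 − 9.933) / 0.12 = 1071 mg/L.

1070 mg/L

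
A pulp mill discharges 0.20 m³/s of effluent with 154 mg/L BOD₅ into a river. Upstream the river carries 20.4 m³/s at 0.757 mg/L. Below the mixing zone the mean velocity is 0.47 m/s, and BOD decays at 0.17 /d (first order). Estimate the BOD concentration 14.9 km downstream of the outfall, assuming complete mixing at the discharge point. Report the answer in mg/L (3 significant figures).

2.11 mg/L

After complete mixing, C₀ = (0.2·154 + 20.4·0.757) / 20.6 = 2.245 mg/L.
Travel time t = 1.49e+04 m / 0.47 m/s = 3.17e+04 s = 0.3669 d.
C = 2.245·exp(−0.17·0.3669) = 2.245·0.9395 = 2.109 mg/L.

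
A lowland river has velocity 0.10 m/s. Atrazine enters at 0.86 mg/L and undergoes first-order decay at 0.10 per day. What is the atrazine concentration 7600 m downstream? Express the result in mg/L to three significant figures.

0.788 mg/L

Travel time t = 7600 m / 0.10 m/s = 7600/0.10 = 7.6e+04 s = 0.8796 d.
First-order decay: C = 0.86·exp(−0.10·0.8796) = 0.86·0.9158 = 0.7876 mg/L.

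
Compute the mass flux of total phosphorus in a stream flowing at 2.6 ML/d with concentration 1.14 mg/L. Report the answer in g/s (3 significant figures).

0.0343 g/s

2.6 ML/d = 0.03009 m³/s.
Mass flux = Q·C = 0.03009 m³/s × 1.14 g/m³ = 0.03431 g/s.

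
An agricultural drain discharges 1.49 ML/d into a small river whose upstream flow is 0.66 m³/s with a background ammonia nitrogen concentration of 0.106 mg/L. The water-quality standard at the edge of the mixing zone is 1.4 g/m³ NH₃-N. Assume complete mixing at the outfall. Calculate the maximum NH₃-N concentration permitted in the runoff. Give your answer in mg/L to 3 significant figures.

1.49 ML/d = 0.01725 m³/s.
Mass balance: 1.4·0.6772 = 0.01725·Cₑ + 0.66·0.106.
Cₑ = (0.9481 − 0.06996) / 0.01725 = 50.92 mg/L.

50.9 mg/L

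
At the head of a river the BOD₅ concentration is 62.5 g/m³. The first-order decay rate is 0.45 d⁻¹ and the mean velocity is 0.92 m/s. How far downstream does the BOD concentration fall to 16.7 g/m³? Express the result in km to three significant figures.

From C = C₀·e^(−kt), t = ln(C₀/C)/k = ln(62.5/16.7)/0.45 = 1.32/0.45 = 2.933 d.
Distance = v·t = 0.92 m/s × 2.534e+05 s = 2.331e+05 m = 233.1 km.

233 km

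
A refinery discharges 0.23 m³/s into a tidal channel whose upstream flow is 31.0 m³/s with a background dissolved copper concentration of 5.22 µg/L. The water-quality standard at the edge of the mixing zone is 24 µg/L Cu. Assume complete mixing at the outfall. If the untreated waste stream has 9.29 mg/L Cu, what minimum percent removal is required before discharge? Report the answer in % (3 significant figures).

5.22 µg/L = 0.00522 mg/L.
24 µg/L = 0.024 mg/L.
Mass balance: 0.024·31.23 = 0.23·Cₑ + 31·0.00522.
Cₑ = (0.7495 − 0.1618) / 0.23 = 2.555 mg/L.
Required removal = 1 − 2.555/9.29 = 72.49 %.

72.5 %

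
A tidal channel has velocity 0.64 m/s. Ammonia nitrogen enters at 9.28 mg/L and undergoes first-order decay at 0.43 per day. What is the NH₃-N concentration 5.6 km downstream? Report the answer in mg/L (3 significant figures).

Travel time t = 5.6 km / 0.64 m/s = 5600/0.64 = 8750 s = 0.1013 d.
First-order decay: C = 9.28·exp(−0.43·0.1013) = 9.28·0.9574 = 8.885 mg/L.

8.88 mg/L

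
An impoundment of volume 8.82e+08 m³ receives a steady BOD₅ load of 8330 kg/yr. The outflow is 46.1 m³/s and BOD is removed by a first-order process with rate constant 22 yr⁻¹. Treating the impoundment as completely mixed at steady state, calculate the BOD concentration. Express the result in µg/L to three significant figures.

Outflow Q = 46.1 m³/s × 3.156e+07 s/yr = 1.455e+09 m³/yr.
Steady-state CSTR mass balance: W = Q·C + k·V·C, so C = W/(Q + kV).
Q + kV = 1.455e+09 + 22·8.82e+08 = 2.086e+10 m³/yr.
C = 8330/2.086e+10 = 3.994e-07 kg/m³ = 0.0003994 mg/L = 0.3994 µg/L.

0.399 µg/L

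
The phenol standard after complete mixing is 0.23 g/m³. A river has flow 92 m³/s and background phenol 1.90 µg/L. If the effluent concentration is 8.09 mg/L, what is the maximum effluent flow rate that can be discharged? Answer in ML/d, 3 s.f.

1.90 µg/L = 0.0019 mg/L.
Mass balance at complete mixing: C_std·(Q_w + Q_r) = Q_w·C_e + Q_r·C_b.
Rearranging, Q_w = Q_r·(C_std − C_b)/(C_e − C_std) = 92·(0.23 − 0.0019) / (8.09 − 0.23) = 2.67 m³/s.
= 230.7 ML/d.

231 ML/d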